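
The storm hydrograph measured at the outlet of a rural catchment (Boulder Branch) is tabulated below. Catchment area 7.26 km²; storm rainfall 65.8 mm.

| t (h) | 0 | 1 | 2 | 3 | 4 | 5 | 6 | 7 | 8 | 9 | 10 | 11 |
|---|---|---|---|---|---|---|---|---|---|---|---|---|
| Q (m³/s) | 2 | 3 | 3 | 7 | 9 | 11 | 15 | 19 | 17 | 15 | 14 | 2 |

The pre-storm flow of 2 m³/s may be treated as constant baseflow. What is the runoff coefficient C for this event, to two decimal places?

C ≈ 0.70

ΣQ_DR = 93.00 m³/s; V = ΣQ_DR·Δt = 3.348 × 10^5 m³.
Runoff depth d = V / A = 46.12 mm.
C = d / P = 46.12 / 65.8 = 0.70.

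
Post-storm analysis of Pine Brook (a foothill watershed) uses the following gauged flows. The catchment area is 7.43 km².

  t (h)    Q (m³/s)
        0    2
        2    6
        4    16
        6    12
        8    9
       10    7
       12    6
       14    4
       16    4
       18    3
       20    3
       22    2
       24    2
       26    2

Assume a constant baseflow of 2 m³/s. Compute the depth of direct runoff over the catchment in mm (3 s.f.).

Direct runoff: 0.0, 4.0, 14.0, 10.0, 7.0, 5.0, 4.0, 2.0, 2.0, 1.0, 1.0, 0.0, 0.0, 0.0 m³/s; ΣQ_DR = 50.00 m³/s.
V = ΣQ_DR · Δt = 50.00 × 7200 s = 3.600 × 10^5 m³.
Over A = 7.43 km², depth = V / A = 48.5 mm.

d ≈ 48.5 mm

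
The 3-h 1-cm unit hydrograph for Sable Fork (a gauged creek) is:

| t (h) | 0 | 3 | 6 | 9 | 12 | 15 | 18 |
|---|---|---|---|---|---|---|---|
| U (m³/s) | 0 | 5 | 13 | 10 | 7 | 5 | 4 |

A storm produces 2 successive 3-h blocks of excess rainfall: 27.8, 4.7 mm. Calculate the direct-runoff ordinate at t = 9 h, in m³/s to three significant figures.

By discrete convolution, Q_j = Σ (P_i / 10 mm) · U_{j−i}.
At t = 9 h (j=3): Q = (27.8/10)·10 + (4.7/10)·13 = 33.9 m³/s.

Q ≈ 33.9 m³/s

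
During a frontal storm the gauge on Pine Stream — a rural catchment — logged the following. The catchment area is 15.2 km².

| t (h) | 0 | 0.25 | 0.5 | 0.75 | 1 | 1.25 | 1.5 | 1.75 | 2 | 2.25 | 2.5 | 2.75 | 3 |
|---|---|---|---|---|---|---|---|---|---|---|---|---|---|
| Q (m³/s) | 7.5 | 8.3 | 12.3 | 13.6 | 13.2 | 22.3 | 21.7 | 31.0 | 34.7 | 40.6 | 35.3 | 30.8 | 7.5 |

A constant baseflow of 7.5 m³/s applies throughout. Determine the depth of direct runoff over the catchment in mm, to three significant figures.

d ≈ 10.7 mm

Direct runoff: 0.0, 0.8, 4.8, 6.1, 5.7, 14.8, 14.2, 23.5, 27.2, 33.1, 27.8, 23.3, 0.0 m³/s; ΣQ_DR = 181.3 m³/s.
V = ΣQ_DR · Δt = 181.3 × 900 s = 1.632 × 10^5 m³.
Over A = 15.2 km², depth = V / A = 10.7 mm.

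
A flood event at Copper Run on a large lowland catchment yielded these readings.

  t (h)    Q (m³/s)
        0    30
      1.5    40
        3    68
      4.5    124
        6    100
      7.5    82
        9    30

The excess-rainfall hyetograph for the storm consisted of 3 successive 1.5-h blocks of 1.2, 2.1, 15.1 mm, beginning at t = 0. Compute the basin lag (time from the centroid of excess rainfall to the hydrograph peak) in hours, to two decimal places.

t_L ≈ 1.12 h

Centroid of excess rainfall: t_c = Σ P_i·t̄_i / ΣP_i = 3.3832 h (block centres at 0.75, 2.25, 3.75 h).
Hydrograph peak occurs at t = 4.5 h, so basin lag t_L = 4.5 − 3.3832 = 1.12 h.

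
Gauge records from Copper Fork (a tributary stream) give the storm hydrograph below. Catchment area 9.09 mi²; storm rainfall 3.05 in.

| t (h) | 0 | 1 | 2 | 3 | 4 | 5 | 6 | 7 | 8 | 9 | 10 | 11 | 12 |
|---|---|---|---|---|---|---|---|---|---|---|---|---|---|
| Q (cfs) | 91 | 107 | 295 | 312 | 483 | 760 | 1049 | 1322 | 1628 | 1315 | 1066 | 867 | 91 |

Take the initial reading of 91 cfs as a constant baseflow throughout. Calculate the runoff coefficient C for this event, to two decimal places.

ΣQ_DR = 8203 cfs; V = ΣQ_DR·Δt = 2.953 × 10^7 ft³.
Runoff depth d = V / A = 1.398 in.
C = d / P = 1.398 / 3.05 = 0.46.

C ≈ 0.46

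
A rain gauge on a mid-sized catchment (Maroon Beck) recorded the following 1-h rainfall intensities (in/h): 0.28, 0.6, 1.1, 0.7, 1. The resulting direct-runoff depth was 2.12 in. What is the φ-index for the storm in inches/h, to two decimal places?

Only the 4 blocks with intensity above φ contribute runoff: 0.6, 1.1, 0.7, 1 in/h.
Σ(I−φ)·Δt = d  ⇒  (0.6+1.1+0.7+1 − 4φ)·1 = 2.12
φ = (3.400 − 2.12/1) / 4 = 0.32 in/h.

φ ≈ 0.32 in/h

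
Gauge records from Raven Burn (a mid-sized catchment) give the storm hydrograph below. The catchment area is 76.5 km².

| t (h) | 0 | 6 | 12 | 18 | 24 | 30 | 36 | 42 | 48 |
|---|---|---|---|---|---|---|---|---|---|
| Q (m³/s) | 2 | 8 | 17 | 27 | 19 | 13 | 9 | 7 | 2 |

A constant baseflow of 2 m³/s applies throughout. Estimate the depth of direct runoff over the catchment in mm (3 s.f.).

d ≈ 24.3 mm

Direct runoff: 0.0, 6.0, 15.0, 25.0, 17.0, 11.0, 7.0, 5.0, 0.0 m³/s; ΣQ_DR = 86.00 m³/s.
V = ΣQ_DR · Δt = 86.00 × 21600 s = 1.858 × 10^6 m³.
Over A = 76.5 km², depth = V / A = 24.3 mm.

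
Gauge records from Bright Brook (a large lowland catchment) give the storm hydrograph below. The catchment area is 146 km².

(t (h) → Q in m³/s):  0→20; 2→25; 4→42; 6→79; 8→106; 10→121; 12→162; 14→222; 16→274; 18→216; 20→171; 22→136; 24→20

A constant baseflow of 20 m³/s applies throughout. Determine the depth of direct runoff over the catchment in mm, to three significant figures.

d ≈ 65.8 mm

Direct runoff: 0.0, 5.0, 22.0, 59.0, 86.0, 101.0, 142.0, 202.0, 254.0, 196.0, 151.0, 116.0, 0.0 m³/s; ΣQ_DR = 1334 m³/s.
V = ΣQ_DR · Δt = 1334 × 7200 s = 9.605 × 10^6 m³.
Over A = 146 km², depth = V / A = 65.8 mm.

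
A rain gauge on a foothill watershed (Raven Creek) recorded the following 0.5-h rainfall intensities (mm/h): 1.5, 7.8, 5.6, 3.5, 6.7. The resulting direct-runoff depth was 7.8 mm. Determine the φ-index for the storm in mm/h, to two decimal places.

φ ≈ 2.00 mm/h

Only the 4 blocks with intensity above φ contribute runoff: 7.8, 5.6, 3.5, 6.7 mm/h.
Σ(I−φ)·Δt = d  ⇒  (7.8+5.6+3.5+6.7 − 4φ)·0.5 = 7.8
φ = (23.60 − 7.8/0.5) / 4 = 2.00 mm/h.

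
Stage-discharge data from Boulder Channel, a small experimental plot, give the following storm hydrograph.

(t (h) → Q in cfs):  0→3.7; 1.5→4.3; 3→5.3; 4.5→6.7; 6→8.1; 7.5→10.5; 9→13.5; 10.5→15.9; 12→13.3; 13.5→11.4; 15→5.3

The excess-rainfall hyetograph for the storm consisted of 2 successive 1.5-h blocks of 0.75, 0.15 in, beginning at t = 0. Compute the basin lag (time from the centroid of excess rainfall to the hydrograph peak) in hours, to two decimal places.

t_L ≈ 9.50 h

Centroid of excess rainfall: t_c = Σ P_i·t̄_i / ΣP_i = 1.0000 h (block centres at 0.75, 2.25 h).
Hydrograph peak occurs at t = 10.5 h, so basin lag t_L = 10.5 − 1.0000 = 9.50 h.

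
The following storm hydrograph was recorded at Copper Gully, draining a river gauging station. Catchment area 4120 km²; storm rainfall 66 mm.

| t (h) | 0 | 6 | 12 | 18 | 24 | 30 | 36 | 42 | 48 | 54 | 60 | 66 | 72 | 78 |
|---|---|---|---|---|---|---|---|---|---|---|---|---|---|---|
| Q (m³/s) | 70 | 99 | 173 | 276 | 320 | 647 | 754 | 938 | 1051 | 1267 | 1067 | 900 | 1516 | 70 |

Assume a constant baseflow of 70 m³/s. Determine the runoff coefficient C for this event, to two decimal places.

C ≈ 0.65

ΣQ_DR = 8168 m³/s; V = ΣQ_DR·Δt = 1.764 × 10^8 m³.
Runoff depth d = V / A = 42.82 mm.
C = d / P = 42.82 / 66 = 0.65.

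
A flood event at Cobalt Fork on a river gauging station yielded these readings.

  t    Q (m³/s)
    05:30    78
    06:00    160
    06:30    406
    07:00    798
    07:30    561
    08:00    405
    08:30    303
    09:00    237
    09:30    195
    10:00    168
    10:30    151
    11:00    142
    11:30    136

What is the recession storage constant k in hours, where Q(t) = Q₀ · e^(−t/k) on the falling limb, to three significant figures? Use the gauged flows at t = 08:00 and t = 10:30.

On the falling limb, Q drops from 405 to 151 m³/s between t = 08:00 and t = 10:30 (Δt = 2.5 h).
k = −Δt / ln(Q₂/Q₁) = −2.5 / ln(151/405) = 2.53 h.

k ≈ 2.53 h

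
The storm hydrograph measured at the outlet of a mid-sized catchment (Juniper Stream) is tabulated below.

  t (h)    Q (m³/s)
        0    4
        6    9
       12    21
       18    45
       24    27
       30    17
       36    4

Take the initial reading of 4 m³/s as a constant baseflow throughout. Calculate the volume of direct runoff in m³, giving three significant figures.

Direct-runoff ordinates (Q − Q_b): 0.0, 5.0, 17.0, 41.0, 23.0, 13.0, 0.0 m³/s.
ΣQ_DR = 99.00 m³/s.
With Δt = 6 h = 21600 s, V = ΣQ_DR · Δt = 99.00 × 21600 = 2.14 × 10^6 m³.

V ≈ 2.14 × 10^6 m³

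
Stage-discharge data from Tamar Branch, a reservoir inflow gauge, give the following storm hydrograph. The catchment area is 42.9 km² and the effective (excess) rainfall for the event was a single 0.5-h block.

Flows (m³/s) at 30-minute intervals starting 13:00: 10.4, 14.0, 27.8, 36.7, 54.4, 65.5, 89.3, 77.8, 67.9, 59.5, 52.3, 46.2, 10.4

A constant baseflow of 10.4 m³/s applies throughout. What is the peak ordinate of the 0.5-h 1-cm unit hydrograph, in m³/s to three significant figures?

U_p ≈ 39.4 m³/s

Direct runoff: 0.0, 3.6, 17.4, 26.3, 44.0, 55.1, 78.9, 67.4, 57.5, 49.1, 41.9, 35.8, 0.0 m³/s; ΣQ_DR = 477.0 m³/s, peak = 78.9 m³/s.
Runoff depth d = ΣQ_DR·Δt / A = 477.0 × 1800 / (42.9 km²) = 20.01 mm.
The 1-cm UH is the DRH scaled by (10 mm)/d, so U_p = 78.9 × 10/20.01 = 39.4 m³/s.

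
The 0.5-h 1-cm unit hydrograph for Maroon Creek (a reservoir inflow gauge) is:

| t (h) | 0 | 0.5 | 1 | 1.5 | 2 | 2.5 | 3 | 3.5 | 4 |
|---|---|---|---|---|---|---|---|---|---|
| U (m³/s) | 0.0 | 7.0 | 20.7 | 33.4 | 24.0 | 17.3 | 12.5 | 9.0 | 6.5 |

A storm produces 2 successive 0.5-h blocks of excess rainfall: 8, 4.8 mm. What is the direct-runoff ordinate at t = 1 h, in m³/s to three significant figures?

By discrete convolution, Q_j = Σ (P_i / 10 mm) · U_{j−i}.
At t = 1 h (j=2): Q = (8/10)·20.7 + (4.8/10)·7.0 = 19.9 m³/s.

Q ≈ 19.9 m³/s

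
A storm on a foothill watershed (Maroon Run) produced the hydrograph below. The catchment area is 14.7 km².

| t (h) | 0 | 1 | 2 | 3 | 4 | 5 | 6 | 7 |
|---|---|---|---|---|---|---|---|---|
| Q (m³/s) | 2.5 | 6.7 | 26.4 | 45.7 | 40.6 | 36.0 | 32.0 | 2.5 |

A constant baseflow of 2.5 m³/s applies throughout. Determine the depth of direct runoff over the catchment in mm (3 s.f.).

Direct runoff: 0.0, 4.2, 23.9, 43.2, 38.1, 33.5, 29.5, 0.0 m³/s; ΣQ_DR = 172.4 m³/s.
V = ΣQ_DR · Δt = 172.4 × 3600 s = 6.206 × 10^5 m³.
Over A = 14.7 km², depth = V / A = 42.2 mm.

d ≈ 42.2 mm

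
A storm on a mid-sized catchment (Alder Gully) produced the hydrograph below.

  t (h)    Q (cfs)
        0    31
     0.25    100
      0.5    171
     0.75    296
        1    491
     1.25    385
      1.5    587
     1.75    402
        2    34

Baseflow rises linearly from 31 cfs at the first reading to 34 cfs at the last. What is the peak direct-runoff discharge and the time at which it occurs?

Subtracting baseflow gives direct-runoff ordinates: 0.00, 68.62, 139.25, 263.88, 458.50, 352.12, 553.75, 368.38, 0.00 cfs.
The maximum is 553.75 cfs, occurring at the reading for t = 1.5 h.

Q_p = 553.75 cfs at t = 1.5 h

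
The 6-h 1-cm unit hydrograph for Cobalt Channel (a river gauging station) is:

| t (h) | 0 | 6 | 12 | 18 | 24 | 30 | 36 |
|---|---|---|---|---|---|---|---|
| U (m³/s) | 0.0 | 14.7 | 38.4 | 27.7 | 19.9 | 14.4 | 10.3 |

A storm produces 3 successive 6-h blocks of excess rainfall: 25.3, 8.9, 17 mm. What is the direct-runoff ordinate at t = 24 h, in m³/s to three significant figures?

By discrete convolution, Q_j = Σ (P_i / 10 mm) · U_{j−i}.
At t = 24 h (j=4): Q = (25.3/10)·19.9 + (8.9/10)·27.7 + (17/10)·38.4 = 140 m³/s.

Q ≈ 140 m³/s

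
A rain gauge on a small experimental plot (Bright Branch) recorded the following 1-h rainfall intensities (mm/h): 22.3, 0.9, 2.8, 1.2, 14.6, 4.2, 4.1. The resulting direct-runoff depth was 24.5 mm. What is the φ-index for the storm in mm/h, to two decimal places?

φ ≈ 6.20 mm/h

Only the 2 blocks with intensity above φ contribute runoff: 22.3, 14.6 mm/h.
Σ(I−φ)·Δt = d  ⇒  (22.3+14.6 − 2φ)·1 = 24.5
φ = (36.90 − 24.5/1) / 2 = 6.20 mm/h.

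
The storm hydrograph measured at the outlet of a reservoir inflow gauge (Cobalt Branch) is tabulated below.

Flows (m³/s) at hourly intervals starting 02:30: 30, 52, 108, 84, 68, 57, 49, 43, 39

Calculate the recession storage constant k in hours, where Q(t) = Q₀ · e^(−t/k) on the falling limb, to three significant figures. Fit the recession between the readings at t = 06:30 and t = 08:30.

On the falling limb, Q drops from 68 to 49 m³/s between t = 06:30 and t = 08:30 (Δt = 2 h).
k = −Δt / ln(Q₂/Q₁) = −2 / ln(49/68) = 6.10 h.

k ≈ 6.10 h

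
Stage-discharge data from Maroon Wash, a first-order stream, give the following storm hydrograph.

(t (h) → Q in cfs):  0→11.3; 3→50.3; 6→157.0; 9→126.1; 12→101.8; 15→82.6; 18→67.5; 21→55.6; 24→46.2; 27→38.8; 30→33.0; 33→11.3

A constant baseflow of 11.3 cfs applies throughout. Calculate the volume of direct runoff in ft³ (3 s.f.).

Direct-runoff ordinates (Q − Q_b): 0.0, 39.0, 145.7, 114.8, 90.5, 71.3, 56.2, 44.3, 34.9, 27.5, 21.7, 0.0 cfs.
ΣQ_DR = 645.9 cfs.
With Δt = 3 h = 10800 s, V = ΣQ_DR · Δt = 645.9 × 10800 = 6.98 × 10^6 ft³.

V ≈ 6.98 × 10^6 ft³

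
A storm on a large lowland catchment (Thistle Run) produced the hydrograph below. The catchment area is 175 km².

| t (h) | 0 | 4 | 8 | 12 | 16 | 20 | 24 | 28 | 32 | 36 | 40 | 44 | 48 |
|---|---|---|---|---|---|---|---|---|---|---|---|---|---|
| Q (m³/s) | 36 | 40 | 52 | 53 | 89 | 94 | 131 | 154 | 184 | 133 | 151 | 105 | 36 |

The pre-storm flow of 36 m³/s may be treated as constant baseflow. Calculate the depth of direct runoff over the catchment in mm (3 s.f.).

Direct runoff: 0.0, 4.0, 16.0, 17.0, 53.0, 58.0, 95.0, 118.0, 148.0, 97.0, 115.0, 69.0, 0.0 m³/s; ΣQ_DR = 790.0 m³/s.
V = ΣQ_DR · Δt = 790.0 × 14400 s = 1.138 × 10^7 m³.
Over A = 175 km², depth = V / A = 65.0 mm.

d ≈ 65.0 mm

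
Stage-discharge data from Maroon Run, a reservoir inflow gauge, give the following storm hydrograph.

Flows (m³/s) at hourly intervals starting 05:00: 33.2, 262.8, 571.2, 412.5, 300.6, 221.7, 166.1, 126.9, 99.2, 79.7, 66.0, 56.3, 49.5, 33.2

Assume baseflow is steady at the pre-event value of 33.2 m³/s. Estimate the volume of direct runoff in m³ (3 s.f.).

Direct-runoff ordinates (Q − Q_b): 0.0, 229.6, 538.0, 379.3, 267.4, 188.5, 132.9, 93.7, 66.0, 46.5, 32.8, 23.1, 16.3, 0.0 m³/s.
ΣQ_DR = 2014 m³/s.
With Δt = 1 h = 3600 s, V = ΣQ_DR · Δt = 2014 × 3600 = 7.25 × 10^6 m³.

V ≈ 7.25 × 10^6 m³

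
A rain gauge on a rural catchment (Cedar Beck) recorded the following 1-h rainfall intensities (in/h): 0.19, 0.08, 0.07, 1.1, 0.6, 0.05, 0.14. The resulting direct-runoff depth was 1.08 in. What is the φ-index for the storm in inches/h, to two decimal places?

φ ≈ 0.31 in/h

Only the 2 blocks with intensity above φ contribute runoff: 1.1, 0.6 in/h.
Σ(I−φ)·Δt = d  ⇒  (1.1+0.6 − 2φ)·1 = 1.08
φ = (1.700 − 1.08/1) / 2 = 0.31 in/h.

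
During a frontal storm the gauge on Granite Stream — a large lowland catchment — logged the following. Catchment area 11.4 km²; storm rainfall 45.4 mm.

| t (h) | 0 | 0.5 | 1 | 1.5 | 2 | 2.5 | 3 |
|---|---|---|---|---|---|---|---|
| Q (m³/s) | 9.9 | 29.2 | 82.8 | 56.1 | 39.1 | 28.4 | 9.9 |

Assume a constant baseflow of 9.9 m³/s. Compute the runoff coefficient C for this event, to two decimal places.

ΣQ_DR = 186.1 m³/s; V = ΣQ_DR·Δt = 3.350 × 10^5 m³.
Runoff depth d = V / A = 29.38 mm.
C = d / P = 29.38 / 45.4 = 0.65.

C ≈ 0.65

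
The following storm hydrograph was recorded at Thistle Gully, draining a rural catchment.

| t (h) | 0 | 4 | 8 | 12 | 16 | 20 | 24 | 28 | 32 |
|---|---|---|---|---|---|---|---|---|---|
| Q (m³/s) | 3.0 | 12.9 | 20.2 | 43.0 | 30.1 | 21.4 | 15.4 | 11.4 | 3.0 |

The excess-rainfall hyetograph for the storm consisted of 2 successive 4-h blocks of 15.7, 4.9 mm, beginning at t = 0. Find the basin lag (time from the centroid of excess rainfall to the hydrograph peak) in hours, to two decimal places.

Centroid of excess rainfall: t_c = Σ P_i·t̄_i / ΣP_i = 2.9515 h (block centres at 2, 6 h).
Hydrograph peak occurs at t = 12 h, so basin lag t_L = 12 − 2.9515 = 9.05 h.

t_L ≈ 9.05 h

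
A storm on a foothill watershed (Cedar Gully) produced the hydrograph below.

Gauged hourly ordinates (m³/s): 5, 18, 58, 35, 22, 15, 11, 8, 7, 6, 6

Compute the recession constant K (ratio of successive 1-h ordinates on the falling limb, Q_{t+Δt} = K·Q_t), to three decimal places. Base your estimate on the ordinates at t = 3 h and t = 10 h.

Using the recession-limb readings at t = 3 h and t = 10 h: Q falls from 35 to 6 m³/s over 7 intervals.
K = (Q₂/Q₁)^(1/7) = (6/35)^(1/7) = 0.777.

K ≈ 0.777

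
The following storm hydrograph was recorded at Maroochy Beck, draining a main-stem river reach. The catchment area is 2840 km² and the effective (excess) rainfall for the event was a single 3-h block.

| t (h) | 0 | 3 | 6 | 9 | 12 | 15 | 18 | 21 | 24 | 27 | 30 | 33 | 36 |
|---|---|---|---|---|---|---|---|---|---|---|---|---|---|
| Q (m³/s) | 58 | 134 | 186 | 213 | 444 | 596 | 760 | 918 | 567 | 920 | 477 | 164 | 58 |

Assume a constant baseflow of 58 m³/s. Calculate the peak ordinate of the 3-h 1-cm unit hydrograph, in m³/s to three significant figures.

U_p ≈ 478 m³/s

Direct runoff: 0.0, 76.0, 128.0, 155.0, 386.0, 538.0, 702.0, 860.0, 509.0, 862.0, 419.0, 106.0, 0.0 m³/s; ΣQ_DR = 4741 m³/s, peak = 862.0 m³/s.
Runoff depth d = ΣQ_DR·Δt / A = 4741 × 10800 / (2840 km²) = 18.03 mm.
The 1-cm UH is the DRH scaled by (10 mm)/d, so U_p = 862.0 × 10/18.03 = 478 m³/s.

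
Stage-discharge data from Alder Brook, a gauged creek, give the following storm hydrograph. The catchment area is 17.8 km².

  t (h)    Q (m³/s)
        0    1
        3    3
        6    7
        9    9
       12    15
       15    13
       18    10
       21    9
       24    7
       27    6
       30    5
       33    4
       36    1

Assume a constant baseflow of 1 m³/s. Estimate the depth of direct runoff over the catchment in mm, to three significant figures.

Direct runoff: 0.0, 2.0, 6.0, 8.0, 14.0, 12.0, 9.0, 8.0, 6.0, 5.0, 4.0, 3.0, 0.0 m³/s; ΣQ_DR = 77.00 m³/s.
V = ΣQ_DR · Δt = 77.00 × 10800 s = 8.316 × 10^5 m³.
Over A = 17.8 km², depth = V / A = 46.7 mm.

d ≈ 46.7 mm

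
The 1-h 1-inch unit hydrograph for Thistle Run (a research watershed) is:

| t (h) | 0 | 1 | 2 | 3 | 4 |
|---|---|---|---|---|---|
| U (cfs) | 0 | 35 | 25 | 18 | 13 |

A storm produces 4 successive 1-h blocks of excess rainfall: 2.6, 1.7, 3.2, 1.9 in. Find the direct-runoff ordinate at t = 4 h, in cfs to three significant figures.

By discrete convolution, Q_j = Σ (P_i / 1 in) · U_{j−i}.
At t = 4 h (j=4): Q = (2.6/1)·13 + (1.7/1)·18 + (3.2/1)·25 + (1.9/1)·35 = 211 cfs.

Q ≈ 211 cfs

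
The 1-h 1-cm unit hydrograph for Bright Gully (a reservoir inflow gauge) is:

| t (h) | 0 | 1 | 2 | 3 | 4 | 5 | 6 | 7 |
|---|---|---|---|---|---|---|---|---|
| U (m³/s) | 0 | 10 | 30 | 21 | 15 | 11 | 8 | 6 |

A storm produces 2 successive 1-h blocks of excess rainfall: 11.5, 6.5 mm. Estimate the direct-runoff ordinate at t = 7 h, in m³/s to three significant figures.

By discrete convolution, Q_j = Σ (P_i / 10 mm) · U_{j−i}.
At t = 7 h (j=7): Q = (11.5/10)·6 + (6.5/10)·8 = 12.1 m³/s.

Q ≈ 12.1 m³/s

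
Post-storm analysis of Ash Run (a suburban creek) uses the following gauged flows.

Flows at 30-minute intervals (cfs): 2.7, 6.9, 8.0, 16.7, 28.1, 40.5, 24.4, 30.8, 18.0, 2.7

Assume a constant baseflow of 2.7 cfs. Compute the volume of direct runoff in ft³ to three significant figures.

Direct-runoff ordinates (Q − Q_b): 0.0, 4.2, 5.3, 14.0, 25.4, 37.8, 21.7, 28.1, 15.3, 0.0 cfs.
ΣQ_DR = 151.8 cfs.
With Δt = 0.5 h = 1800 s, V = ΣQ_DR · Δt = 151.8 × 1800 = 2.73 × 10^5 ft³.

V ≈ 2.73 × 10^5 ft³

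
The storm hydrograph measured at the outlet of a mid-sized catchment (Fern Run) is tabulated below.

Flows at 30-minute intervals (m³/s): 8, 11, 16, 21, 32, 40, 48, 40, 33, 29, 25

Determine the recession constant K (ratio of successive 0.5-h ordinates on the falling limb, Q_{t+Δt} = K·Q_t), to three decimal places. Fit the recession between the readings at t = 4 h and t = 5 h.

K ≈ 0.870

Using the recession-limb readings at t = 4 h and t = 5 h: Q falls from 33 to 25 m³/s over 2 intervals.
K = (Q₂/Q₁)^(1/2) = (25/33)^(1/2) = 0.870.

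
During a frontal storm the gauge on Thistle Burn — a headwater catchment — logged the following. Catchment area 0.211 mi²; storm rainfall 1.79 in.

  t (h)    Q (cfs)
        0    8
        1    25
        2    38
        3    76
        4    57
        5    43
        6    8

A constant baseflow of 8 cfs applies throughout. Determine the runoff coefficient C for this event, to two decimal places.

C ≈ 0.82

ΣQ_DR = 199.0 cfs; V = ΣQ_DR·Δt = 7.164 × 10^5 ft³.
Runoff depth d = V / A = 1.461 in.
C = d / P = 1.461 / 1.79 = 0.82.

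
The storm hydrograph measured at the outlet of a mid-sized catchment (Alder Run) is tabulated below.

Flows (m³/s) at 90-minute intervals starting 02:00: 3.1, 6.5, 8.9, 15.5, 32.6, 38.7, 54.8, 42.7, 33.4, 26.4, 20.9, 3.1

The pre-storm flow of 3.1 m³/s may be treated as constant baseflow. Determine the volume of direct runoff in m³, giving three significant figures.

V ≈ 1.35 × 10^6 m³

Direct-runoff ordinates (Q − Q_b): 0.0, 3.4, 5.8, 12.4, 29.5, 35.6, 51.7, 39.6, 30.3, 23.3, 17.8, 0.0 m³/s.
ΣQ_DR = 249.4 m³/s.
With Δt = 1.5 h = 5400 s, V = ΣQ_DR · Δt = 249.4 × 5400 = 1.35 × 10^6 m³.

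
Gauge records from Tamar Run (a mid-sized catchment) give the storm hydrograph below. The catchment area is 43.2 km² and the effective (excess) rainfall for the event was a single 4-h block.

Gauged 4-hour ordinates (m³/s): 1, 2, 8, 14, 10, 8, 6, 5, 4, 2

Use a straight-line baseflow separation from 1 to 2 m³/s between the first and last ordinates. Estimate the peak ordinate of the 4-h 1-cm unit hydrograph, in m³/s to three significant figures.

U_p ≈ 8.44 m³/s

Direct runoff: 0.00, 0.89, 6.78, 12.67, 8.56, 6.44, 4.33, 3.22, 2.11, 0.00 m³/s; ΣQ_DR = 45.00 m³/s, peak = 12.67 m³/s.
Runoff depth d = ΣQ_DR·Δt / A = 45.00 × 14400 / (43.2 km²) = 15.00 mm.
The 1-cm UH is the DRH scaled by (10 mm)/d, so U_p = 12.67 × 10/15.00 = 8.44 m³/s.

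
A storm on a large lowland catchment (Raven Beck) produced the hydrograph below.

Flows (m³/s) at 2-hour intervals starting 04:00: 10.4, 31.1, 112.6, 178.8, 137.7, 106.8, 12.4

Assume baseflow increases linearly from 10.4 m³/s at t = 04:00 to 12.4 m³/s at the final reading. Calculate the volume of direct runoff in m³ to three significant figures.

V ≈ 3.67 × 10^6 m³

Direct-runoff ordinates (Q − Q_b): 0.00, 20.37, 101.53, 167.40, 125.97, 94.73, 0.00 m³/s.
ΣQ_DR = 510.0 m³/s.
With Δt = 2 h = 7200 s, V = ΣQ_DR · Δt = 510.0 × 7200 = 3.67 × 10^6 m³.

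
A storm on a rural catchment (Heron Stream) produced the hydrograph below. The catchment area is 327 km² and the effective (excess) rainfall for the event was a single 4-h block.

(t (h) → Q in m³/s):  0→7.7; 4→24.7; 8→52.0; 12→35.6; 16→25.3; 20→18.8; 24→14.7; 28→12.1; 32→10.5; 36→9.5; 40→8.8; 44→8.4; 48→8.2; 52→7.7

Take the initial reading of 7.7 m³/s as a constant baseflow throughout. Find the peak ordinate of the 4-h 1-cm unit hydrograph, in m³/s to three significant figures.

Direct runoff: 0.0, 17.0, 44.3, 27.9, 17.6, 11.1, 7.0, 4.4, 2.8, 1.8, 1.1, 0.7, 0.5, 0.0 m³/s; ΣQ_DR = 136.2 m³/s, peak = 44.3 m³/s.
Runoff depth d = ΣQ_DR·Δt / A = 136.2 × 14400 / (327 km²) = 5.998 mm.
The 1-cm UH is the DRH scaled by (10 mm)/d, so U_p = 44.3 × 10/5.998 = 73.9 m³/s.

U_p ≈ 73.9 m³/s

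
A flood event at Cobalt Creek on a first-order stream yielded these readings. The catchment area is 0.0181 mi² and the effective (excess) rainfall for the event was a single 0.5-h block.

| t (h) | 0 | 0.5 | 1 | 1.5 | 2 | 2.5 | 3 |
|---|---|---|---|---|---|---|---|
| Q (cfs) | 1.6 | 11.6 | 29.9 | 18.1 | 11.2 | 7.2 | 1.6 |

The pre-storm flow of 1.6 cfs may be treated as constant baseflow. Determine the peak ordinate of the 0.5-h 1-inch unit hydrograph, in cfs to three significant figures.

Direct runoff: 0.0, 10.0, 28.3, 16.5, 9.6, 5.6, 0.0 cfs; ΣQ_DR = 70.00 cfs, peak = 28.3 cfs.
Runoff depth d = ΣQ_DR·Δt / A = 70.00 × 1800 / (0.0181 mi²) = 2.996 in.
The 1-inch UH is the DRH scaled by (1 in)/d, so U_p = 28.3 × 1/2.996 = 9.44 cfs.

U_p ≈ 9.44 cfs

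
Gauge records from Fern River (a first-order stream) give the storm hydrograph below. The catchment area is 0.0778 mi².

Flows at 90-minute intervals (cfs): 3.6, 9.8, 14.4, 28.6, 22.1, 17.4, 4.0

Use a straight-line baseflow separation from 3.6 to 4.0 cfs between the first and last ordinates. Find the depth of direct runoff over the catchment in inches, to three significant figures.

d ≈ 2.19 in

Direct runoff: 0.00, 6.13, 10.67, 24.80, 18.23, 13.47, 0.00 cfs; ΣQ_DR = 73.30 cfs.
V = ΣQ_DR · Δt = 73.30 × 5400 s = 3.958 × 10^5 ft³.
Over A = 0.0778 mi², depth = V / A = 2.19 in.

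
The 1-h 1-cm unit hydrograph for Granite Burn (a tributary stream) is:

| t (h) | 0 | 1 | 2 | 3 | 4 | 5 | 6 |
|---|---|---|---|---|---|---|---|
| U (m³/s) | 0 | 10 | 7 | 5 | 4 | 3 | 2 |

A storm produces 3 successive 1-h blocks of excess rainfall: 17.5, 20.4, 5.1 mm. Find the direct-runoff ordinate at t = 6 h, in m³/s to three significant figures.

Q ≈ 11.7 m³/s

By discrete convolution, Q_j = Σ (P_i / 10 mm) · U_{j−i}.
At t = 6 h (j=6): Q = (17.5/10)·2 + (20.4/10)·3 + (5.1/10)·4 = 11.7 m³/s.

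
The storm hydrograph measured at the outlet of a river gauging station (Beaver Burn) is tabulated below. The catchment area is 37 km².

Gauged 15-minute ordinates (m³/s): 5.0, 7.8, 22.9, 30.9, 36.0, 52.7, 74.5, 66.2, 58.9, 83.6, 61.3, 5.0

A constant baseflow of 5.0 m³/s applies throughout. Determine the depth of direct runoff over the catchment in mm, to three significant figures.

d ≈ 10.8 mm

Direct runoff: 0.0, 2.8, 17.9, 25.9, 31.0, 47.7, 69.5, 61.2, 53.9, 78.6, 56.3, 0.0 m³/s; ΣQ_DR = 444.8 m³/s.
V = ΣQ_DR · Δt = 444.8 × 900 s = 4.003 × 10^5 m³.
Over A = 37 km², depth = V / A = 10.8 mm.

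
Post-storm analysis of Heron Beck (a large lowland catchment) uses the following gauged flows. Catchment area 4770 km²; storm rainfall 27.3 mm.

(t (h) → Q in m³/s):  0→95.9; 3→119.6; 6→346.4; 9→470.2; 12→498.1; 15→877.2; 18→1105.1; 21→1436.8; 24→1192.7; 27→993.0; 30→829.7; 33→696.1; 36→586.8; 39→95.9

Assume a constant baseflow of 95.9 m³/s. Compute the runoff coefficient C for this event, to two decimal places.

ΣQ_DR = 8001 m³/s; V = ΣQ_DR·Δt = 8.641 × 10^7 m³.
Runoff depth d = V / A = 18.12 mm.
C = d / P = 18.12 / 27.3 = 0.66.

C ≈ 0.66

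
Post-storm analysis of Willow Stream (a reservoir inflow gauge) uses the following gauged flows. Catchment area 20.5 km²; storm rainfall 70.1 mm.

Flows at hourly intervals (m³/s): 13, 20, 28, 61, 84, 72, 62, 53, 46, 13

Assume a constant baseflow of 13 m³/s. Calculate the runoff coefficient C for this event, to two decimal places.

ΣQ_DR = 322.0 m³/s; V = ΣQ_DR·Δt = 1.159 × 10^6 m³.
Runoff depth d = V / A = 56.55 mm.
C = d / P = 56.55 / 70.1 = 0.81.

C ≈ 0.81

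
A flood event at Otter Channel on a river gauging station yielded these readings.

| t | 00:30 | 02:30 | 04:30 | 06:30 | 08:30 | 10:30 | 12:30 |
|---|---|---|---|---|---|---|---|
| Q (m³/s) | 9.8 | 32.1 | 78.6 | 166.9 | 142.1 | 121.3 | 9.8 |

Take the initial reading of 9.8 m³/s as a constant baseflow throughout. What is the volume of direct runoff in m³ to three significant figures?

Direct-runoff ordinates (Q − Q_b): 0.0, 22.3, 68.8, 157.1, 132.3, 111.5, 0.0 m³/s.
ΣQ_DR = 492.0 m³/s.
With Δt = 2 h = 7200 s, V = ΣQ_DR · Δt = 492.0 × 7200 = 3.54 × 10^6 m³.

V ≈ 3.54 × 10^6 m³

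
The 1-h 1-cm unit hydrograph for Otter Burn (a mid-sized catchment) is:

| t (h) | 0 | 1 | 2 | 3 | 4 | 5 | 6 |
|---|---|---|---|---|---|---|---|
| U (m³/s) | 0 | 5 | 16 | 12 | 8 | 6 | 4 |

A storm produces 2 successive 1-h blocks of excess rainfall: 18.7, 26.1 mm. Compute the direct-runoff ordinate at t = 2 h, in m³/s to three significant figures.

Q ≈ 43.0 m³/s

By discrete convolution, Q_j = Σ (P_i / 10 mm) · U_{j−i}.
At t = 2 h (j=2): Q = (18.7/10)·16 + (26.1/10)·5 = 43.0 m³/s.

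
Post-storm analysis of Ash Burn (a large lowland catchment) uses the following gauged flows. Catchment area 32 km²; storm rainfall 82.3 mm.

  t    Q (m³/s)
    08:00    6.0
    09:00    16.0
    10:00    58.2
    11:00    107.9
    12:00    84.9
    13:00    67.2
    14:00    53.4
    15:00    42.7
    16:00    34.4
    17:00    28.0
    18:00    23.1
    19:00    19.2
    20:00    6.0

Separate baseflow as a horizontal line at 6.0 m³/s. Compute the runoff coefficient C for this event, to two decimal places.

C ≈ 0.64

ΣQ_DR = 469.0 m³/s; V = ΣQ_DR·Δt = 1.688 × 10^6 m³.
Runoff depth d = V / A = 52.76 mm.
C = d / P = 52.76 / 82.3 = 0.64.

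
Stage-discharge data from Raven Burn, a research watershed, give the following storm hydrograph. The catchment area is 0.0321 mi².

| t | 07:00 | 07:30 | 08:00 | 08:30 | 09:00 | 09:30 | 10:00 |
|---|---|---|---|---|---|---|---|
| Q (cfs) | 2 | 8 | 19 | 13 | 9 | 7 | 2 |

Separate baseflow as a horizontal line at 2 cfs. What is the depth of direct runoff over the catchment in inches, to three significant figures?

Direct runoff: 0.0, 6.0, 17.0, 11.0, 7.0, 5.0, 0.0 cfs; ΣQ_DR = 46.00 cfs.
V = ΣQ_DR · Δt = 46.00 × 1800 s = 82800 ft³.
Over A = 0.0321 mi², depth = V / A = 1.11 in.

d ≈ 1.11 in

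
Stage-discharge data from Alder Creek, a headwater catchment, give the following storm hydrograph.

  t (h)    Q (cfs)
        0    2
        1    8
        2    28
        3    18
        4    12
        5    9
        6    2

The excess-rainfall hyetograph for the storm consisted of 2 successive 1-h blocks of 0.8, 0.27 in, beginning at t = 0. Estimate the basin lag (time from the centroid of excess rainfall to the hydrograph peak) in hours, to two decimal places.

Centroid of excess rainfall: t_c = Σ P_i·t̄_i / ΣP_i = 0.7523 h (block centres at 0.5, 1.5 h).
Hydrograph peak occurs at t = 2 h, so basin lag t_L = 2 − 0.7523 = 1.25 h.

t_L ≈ 1.25 h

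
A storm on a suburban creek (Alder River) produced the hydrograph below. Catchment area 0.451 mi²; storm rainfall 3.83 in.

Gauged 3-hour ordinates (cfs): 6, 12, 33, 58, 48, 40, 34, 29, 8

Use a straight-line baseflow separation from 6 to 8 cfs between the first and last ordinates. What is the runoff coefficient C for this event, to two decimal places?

ΣQ_DR = 205.0 cfs; V = ΣQ_DR·Δt = 2.214 × 10^6 ft³.
Runoff depth d = V / A = 2.113 in.
C = d / P = 2.113 / 3.83 = 0.55.

C ≈ 0.55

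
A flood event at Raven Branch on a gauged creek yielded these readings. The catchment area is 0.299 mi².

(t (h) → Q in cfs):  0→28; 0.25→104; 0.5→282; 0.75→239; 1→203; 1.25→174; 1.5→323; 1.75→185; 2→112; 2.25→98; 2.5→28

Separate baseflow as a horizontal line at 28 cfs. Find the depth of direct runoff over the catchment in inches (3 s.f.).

Direct runoff: 0.0, 76.0, 254.0, 211.0, 175.0, 146.0, 295.0, 157.0, 84.0, 70.0, 0.0 cfs; ΣQ_DR = 1468 cfs.
V = ΣQ_DR · Δt = 1468 × 900 s = 1.321 × 10^6 ft³.
Over A = 0.299 mi², depth = V / A = 1.90 in.

d ≈ 1.90 in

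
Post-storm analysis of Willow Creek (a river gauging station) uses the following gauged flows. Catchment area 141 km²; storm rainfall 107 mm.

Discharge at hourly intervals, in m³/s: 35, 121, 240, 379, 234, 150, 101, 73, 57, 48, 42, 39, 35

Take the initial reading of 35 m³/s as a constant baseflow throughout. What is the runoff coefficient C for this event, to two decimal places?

C ≈ 0.26

ΣQ_DR = 1099 m³/s; V = ΣQ_DR·Δt = 3.956 × 10^6 m³.
Runoff depth d = V / A = 28.06 mm.
C = d / P = 28.06 / 107 = 0.26.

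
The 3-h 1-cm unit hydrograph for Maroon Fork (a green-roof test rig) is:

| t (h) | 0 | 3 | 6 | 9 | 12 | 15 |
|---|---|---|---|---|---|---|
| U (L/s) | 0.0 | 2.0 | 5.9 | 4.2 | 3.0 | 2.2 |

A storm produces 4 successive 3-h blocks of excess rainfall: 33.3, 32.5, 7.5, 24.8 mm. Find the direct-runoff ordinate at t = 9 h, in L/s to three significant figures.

Q ≈ 34.7 L/s

By discrete convolution, Q_j = Σ (P_i / 10 mm) · U_{j−i}.
At t = 9 h (j=3): Q = (33.3/10)·4.2 + (32.5/10)·5.9 + (7.5/10)·2.0 + (24.8/10)·0.0 = 34.7 L/s.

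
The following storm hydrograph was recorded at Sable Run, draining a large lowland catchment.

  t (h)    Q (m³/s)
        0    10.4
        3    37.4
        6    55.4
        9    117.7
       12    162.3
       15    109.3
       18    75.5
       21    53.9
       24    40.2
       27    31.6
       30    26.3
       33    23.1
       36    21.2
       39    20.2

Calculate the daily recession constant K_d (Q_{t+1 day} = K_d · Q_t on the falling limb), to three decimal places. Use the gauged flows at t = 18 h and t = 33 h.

K_d ≈ 0.150

Between t = 18 h and t = 33 h the flow falls from 75.5 to 23.1 m³/s over 5×3 h = 15 h.
Per-interval ratio K = (23.1/75.5)^(1/5) = 0.7891; K_d = K^(24/3) = 0.150.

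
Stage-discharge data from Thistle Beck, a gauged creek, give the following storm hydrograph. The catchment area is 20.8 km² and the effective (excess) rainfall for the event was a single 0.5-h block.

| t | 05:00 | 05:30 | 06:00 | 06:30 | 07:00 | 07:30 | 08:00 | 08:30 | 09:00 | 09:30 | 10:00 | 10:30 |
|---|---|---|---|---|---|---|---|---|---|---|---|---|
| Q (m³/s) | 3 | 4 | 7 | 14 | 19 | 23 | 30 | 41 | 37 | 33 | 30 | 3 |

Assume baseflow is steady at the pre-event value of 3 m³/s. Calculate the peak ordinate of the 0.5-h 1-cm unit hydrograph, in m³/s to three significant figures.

U_p ≈ 21.1 m³/s

Direct runoff: 0.0, 1.0, 4.0, 11.0, 16.0, 20.0, 27.0, 38.0, 34.0, 30.0, 27.0, 0.0 m³/s; ΣQ_DR = 208.0 m³/s, peak = 38.0 m³/s.
Runoff depth d = ΣQ_DR·Δt / A = 208.0 × 1800 / (20.8 km²) = 18.00 mm.
The 1-cm UH is the DRH scaled by (10 mm)/d, so U_p = 38.0 × 10/18.00 = 21.1 m³/s.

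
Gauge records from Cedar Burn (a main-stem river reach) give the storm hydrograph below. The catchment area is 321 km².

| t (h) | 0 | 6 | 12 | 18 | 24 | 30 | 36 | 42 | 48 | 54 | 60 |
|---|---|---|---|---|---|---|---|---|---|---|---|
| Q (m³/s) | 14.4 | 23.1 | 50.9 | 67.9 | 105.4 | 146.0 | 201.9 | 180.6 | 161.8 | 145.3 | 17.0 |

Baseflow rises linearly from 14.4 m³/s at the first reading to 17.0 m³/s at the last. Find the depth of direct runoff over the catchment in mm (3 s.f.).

Direct runoff: 0.00, 8.44, 35.98, 52.72, 89.96, 130.30, 185.94, 164.38, 145.32, 128.56, 0.00 m³/s; ΣQ_DR = 941.6 m³/s.
V = ΣQ_DR · Δt = 941.6 × 21600 s = 2.034 × 10^7 m³.
Over A = 321 km², depth = V / A = 63.4 mm.

d ≈ 63.4 mm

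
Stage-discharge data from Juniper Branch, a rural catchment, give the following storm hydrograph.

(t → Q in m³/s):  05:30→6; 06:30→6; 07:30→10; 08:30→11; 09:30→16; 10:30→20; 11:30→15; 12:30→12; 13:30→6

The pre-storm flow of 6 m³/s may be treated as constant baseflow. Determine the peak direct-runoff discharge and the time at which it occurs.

Q_p = 14.0 m³/s at t = 10:30

Subtracting baseflow gives direct-runoff ordinates: 0.0, 0.0, 4.0, 5.0, 10.0, 14.0, 9.0, 6.0, 0.0 m³/s.
The maximum is 14.0 m³/s, occurring at the reading for t = 10:30.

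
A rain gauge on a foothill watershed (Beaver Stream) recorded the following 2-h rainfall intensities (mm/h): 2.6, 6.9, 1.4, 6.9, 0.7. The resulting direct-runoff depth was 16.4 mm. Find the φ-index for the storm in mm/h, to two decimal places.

φ ≈ 2.80 mm/h

Only the 2 blocks with intensity above φ contribute runoff: 6.9, 6.9 mm/h.
Σ(I−φ)·Δt = d  ⇒  (6.9+6.9 − 2φ)·2 = 16.4
φ = (13.80 − 16.4/2) / 2 = 2.80 mm/h.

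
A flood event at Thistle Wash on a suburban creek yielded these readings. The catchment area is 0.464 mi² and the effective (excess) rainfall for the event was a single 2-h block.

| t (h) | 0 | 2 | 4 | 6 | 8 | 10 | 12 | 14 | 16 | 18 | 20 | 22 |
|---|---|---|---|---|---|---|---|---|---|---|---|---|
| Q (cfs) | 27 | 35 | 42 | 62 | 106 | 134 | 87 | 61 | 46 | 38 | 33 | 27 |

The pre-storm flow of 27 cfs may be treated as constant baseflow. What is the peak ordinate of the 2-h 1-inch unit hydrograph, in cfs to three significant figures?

Direct runoff: 0.0, 8.0, 15.0, 35.0, 79.0, 107.0, 60.0, 34.0, 19.0, 11.0, 6.0, 0.0 cfs; ΣQ_DR = 374.0 cfs, peak = 107.0 cfs.
Runoff depth d = ΣQ_DR·Δt / A = 374.0 × 7200 / (0.464 mi²) = 2.498 in.
The 1-inch UH is the DRH scaled by (1 in)/d, so U_p = 107.0 × 1/2.498 = 42.8 cfs.

U_p ≈ 42.8 cfs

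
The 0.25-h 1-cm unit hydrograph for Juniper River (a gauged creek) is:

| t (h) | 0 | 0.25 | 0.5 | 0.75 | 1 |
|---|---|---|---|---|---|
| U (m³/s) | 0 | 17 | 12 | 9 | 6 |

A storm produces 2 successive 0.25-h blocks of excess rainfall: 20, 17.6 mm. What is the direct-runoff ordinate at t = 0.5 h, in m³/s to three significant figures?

By discrete convolution, Q_j = Σ (P_i / 10 mm) · U_{j−i}.
At t = 0.5 h (j=2): Q = (20/10)·12 + (17.6/10)·17 = 53.9 m³/s.

Q ≈ 53.9 m³/s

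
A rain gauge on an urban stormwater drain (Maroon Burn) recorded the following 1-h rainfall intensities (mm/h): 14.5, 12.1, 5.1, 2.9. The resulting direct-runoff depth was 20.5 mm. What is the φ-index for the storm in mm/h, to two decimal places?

Only the 3 blocks with intensity above φ contribute runoff: 14.5, 12.1, 5.1 mm/h.
Σ(I−φ)·Δt = d  ⇒  (14.5+12.1+5.1 − 3φ)·1 = 20.5
φ = (31.70 − 20.5/1) / 3 = 3.73 mm/h.

φ ≈ 3.73 mm/h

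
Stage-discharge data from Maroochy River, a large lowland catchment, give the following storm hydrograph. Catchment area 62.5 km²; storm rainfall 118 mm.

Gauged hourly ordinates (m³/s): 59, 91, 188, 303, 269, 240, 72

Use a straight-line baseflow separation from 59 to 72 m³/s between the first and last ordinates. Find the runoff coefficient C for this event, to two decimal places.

ΣQ_DR = 763.5 m³/s; V = ΣQ_DR·Δt = 2.749 × 10^6 m³.
Runoff depth d = V / A = 43.98 mm.
C = d / P = 43.98 / 118 = 0.37.

C ≈ 0.37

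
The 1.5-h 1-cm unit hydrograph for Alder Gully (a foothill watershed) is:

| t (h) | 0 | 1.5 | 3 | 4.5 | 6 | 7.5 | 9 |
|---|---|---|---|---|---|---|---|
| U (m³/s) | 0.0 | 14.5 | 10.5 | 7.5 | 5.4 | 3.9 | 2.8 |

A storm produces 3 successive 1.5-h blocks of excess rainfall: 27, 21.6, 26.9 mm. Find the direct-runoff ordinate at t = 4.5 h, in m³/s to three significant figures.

By discrete convolution, Q_j = Σ (P_i / 10 mm) · U_{j−i}.
At t = 4.5 h (j=3): Q = (27/10)·7.5 + (21.6/10)·10.5 + (26.9/10)·14.5 = 81.9 m³/s.

Q ≈ 81.9 m³/s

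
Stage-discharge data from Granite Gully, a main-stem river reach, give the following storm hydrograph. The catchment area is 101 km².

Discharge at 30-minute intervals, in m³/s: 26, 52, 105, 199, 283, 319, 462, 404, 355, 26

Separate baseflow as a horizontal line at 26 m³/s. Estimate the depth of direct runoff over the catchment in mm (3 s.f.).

Direct runoff: 0.0, 26.0, 79.0, 173.0, 257.0, 293.0, 436.0, 378.0, 329.0, 0.0 m³/s; ΣQ_DR = 1971 m³/s.
V = ΣQ_DR · Δt = 1971 × 1800 s = 3.548 × 10^6 m³.
Over A = 101 km², depth = V / A = 35.1 mm.

d ≈ 35.1 mm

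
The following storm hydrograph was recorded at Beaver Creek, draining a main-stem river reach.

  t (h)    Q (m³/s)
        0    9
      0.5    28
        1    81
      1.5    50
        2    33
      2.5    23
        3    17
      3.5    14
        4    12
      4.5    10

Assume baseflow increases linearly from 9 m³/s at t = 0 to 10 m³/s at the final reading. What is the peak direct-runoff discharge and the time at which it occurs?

Subtracting baseflow gives direct-runoff ordinates: 0.00, 18.89, 71.78, 40.67, 23.56, 13.44, 7.33, 4.22, 2.11, 0.00 m³/s.
The maximum is 71.78 m³/s, occurring at the reading for t = 1 h.

Q_p = 71.78 m³/s at t = 1 h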